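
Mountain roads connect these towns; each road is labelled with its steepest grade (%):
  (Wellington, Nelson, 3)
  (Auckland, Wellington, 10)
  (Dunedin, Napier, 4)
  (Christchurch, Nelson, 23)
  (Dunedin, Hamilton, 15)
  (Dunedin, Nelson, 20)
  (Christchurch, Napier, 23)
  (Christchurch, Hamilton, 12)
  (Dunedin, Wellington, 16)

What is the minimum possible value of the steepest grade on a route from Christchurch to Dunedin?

15

Routes from Christchurch to Dunedin:
Christchurch-Hamilton-Dunedin: max(12, 15) = 15
Christchurch-Nelson-Wellington-Dunedin: max(23, 3, 16) = 23
Christchurch-Nelson-Dunedin: max(23, 20) = 23
Christchurch-Napier-Dunedin: max(23, 4) = 23
Best route has worst link 15%.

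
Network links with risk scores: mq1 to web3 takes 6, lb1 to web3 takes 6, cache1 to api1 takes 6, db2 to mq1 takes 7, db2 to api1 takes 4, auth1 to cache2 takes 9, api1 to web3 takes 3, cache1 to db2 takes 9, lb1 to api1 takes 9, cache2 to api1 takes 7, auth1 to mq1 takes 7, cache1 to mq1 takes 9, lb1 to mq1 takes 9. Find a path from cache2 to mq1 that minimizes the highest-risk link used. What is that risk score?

Some routes from cache2 to mq1:
cache2 - api1 - web3 - lb1 - mq1: max(7, 3, 6, 9) = 9
cache2 - api1 - lb1 - mq1: max(7, 9, 9) = 9
cache2 - api1 - web3 - mq1: max(7, 3, 6) = 7
cache2 - api1 - db2 - mq1: max(7, 4, 7) = 7
cache2 - api1 - lb1 - web3 - mq1: max(7, 9, 6, 6) = 9
cache2 - api1 - cache1 - mq1: max(7, 6, 9) = 9
The minimum achievable maximum is 7.

7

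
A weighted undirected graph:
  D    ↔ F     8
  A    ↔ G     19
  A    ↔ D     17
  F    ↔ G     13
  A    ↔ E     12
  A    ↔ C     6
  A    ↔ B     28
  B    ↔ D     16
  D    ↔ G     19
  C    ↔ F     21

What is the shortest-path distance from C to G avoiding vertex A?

34

Routes from C to G avoiding A:
C - F - D - G: 21 + 8 + 19 = 48
C - F - G: 21 + 13 = 34
The minimum is 34.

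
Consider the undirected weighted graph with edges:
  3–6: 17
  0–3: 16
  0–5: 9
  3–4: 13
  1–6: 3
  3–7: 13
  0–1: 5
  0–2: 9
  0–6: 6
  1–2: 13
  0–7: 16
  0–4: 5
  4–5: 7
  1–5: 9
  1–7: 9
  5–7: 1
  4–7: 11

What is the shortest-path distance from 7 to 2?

19

Checking several routes:
7-1-2: 9 + 13 = 22
7-5-0-2: 1 + 9 + 9 = 19
7-1-0-2: 9 + 5 + 9 = 23
7-5-4-0-2: 1 + 7 + 5 + 9 = 22
Shortest: 19.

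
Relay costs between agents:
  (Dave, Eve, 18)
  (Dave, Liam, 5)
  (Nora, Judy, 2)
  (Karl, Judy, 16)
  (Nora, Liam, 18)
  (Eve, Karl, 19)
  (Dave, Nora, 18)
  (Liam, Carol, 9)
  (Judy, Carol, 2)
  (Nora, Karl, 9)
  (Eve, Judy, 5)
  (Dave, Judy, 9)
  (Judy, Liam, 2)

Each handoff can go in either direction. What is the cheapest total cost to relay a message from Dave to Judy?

7

Comparing a few candidate routes:
Dave-Nora-Judy: 18 + 2 = 20
Dave-Judy: 9
Dave-Liam-Judy: 5 + 2 = 7
Dave-Liam-Carol-Judy: 5 + 9 + 2 = 16
The minimum is 7.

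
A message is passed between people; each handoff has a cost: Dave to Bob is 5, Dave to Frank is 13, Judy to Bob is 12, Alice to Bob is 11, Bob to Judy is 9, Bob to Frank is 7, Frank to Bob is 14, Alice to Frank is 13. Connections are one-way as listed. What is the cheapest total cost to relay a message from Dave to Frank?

12

Routes from Dave to Frank:
Dave-Bob-Frank: 5 + 7 = 12
Dave-Frank: 13
Best route has total 12.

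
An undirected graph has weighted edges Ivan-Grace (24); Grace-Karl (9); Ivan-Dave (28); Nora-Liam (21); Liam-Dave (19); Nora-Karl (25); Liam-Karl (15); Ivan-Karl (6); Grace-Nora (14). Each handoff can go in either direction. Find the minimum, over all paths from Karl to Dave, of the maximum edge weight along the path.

19

A few of the Karl→Dave routes:
Karl→Ivan→Dave: max(6, 28) = 28
Karl→Grace→Nora→Liam→Dave: max(9, 14, 21, 19) = 21
Karl→Nora→Grace→Ivan→Dave: max(25, 14, 24, 28) = 28
Karl→Nora→Liam→Dave: max(25, 21, 19) = 25
Karl→Ivan→Grace→Nora→Liam→Dave: max(6, 24, 14, 21, 19) = 24
Karl→Liam→Dave: max(15, 19) = 19
Smallest bottleneck: 19.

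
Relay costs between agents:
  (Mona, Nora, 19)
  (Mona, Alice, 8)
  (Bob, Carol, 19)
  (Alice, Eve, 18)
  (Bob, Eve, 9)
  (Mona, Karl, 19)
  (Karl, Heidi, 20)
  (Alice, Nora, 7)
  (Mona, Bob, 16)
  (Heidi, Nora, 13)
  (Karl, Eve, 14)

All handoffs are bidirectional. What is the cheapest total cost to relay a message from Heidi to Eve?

34

Comparing a few candidate routes:
Heidi-Nora-Mona-Bob-Eve: 13 + 19 + 16 + 9 = 57
Heidi-Nora-Mona-Alice-Eve: 13 + 19 + 8 + 18 = 58
Heidi-Karl-Eve: 20 + 14 = 34
Heidi-Nora-Alice-Eve: 13 + 7 + 18 = 38
Heidi-Nora-Alice-Mona-Bob-Eve: 13 + 7 + 8 + 16 + 9 = 53
The minimum is 34.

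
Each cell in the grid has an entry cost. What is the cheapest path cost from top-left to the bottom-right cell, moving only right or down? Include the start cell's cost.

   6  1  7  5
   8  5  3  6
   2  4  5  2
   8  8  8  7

Take [0,0] → [0,1] → [1,1] → [1,2] → [2,2] → [2,3] → [3,3] for a total of 6 + 1 + 5 + 3 + 5 + 2 + 7 = 29.
(Top row then right column would cost 34.)

29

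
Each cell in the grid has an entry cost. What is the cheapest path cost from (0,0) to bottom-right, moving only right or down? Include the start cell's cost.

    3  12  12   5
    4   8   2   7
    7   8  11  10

One optimal route is r0c0 → r1c0 → r1c1 → r1c2 → r1c3 → r2c3.
Its cost is 3 + 4 + 8 + 2 + 7 + 10 = 34.

34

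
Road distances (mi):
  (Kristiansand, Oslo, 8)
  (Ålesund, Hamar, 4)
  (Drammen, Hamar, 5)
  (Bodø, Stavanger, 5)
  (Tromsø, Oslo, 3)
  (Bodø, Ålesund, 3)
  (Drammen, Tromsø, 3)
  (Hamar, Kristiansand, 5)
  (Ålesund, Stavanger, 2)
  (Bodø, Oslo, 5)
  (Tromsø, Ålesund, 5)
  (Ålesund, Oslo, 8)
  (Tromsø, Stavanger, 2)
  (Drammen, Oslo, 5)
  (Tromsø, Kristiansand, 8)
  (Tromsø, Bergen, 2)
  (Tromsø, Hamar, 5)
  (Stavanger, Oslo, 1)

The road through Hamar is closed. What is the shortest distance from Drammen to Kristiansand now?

11

Some routes from Drammen to Kristiansand avoiding Hamar:
Drammen → Oslo → Kristiansand: 5 + 8 = 13
Drammen → Tromsø → Kristiansand: 3 + 8 = 11
Drammen → Tromsø → Oslo → Kristiansand: 3 + 3 + 8 = 14
Best route has total 11 mi.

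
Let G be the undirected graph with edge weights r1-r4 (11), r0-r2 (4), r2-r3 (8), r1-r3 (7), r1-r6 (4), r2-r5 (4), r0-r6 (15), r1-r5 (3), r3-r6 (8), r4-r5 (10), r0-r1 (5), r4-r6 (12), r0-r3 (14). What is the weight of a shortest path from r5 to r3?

Checking several routes:
r5 -> r2 -> r3: 4 + 8 = 12
r5 -> r1 -> r6 -> r3: 3 + 4 + 8 = 15
r5 -> r1 -> r3: 3 + 7 = 10
Best route has total 10.

10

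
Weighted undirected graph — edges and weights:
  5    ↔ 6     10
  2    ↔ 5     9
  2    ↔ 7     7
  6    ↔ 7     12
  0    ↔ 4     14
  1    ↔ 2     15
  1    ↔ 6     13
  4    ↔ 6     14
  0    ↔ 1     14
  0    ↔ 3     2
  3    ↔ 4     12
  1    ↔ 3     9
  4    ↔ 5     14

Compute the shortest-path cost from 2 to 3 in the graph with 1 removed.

35

Checking several routes:
2 -> 5 -> 6 -> 4 -> 3: 9 + 10 + 14 + 12 = 45
2 -> 5 -> 4 -> 0 -> 3: 9 + 14 + 14 + 2 = 39
2 -> 5 -> 4 -> 3: 9 + 14 + 12 = 35
The minimum is 35.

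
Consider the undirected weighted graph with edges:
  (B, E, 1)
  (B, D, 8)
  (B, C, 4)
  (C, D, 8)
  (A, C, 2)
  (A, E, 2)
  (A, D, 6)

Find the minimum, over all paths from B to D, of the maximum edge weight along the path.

6

Candidate routes:
B-C-D: max(4, 8) = 8
B-C-A-D: max(4, 2, 6) = 6
B-E-A-C-D: max(1, 2, 2, 8) = 8
B-D: max(8) = 8
B-E-A-D: max(1, 2, 6) = 6
The minimum achievable maximum is 6.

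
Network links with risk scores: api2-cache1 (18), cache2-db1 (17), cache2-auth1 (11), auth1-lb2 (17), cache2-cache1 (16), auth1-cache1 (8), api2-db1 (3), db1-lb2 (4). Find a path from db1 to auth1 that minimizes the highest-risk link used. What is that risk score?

Routes from db1 to auth1:
db1 - cache2 - cache1 - auth1: max(17, 16, 8) = 17
db1 - api2 - cache1 - cache2 - auth1: max(3, 18, 16, 11) = 18
db1 - lb2 - auth1: max(4, 17) = 17
db1 - api2 - cache1 - auth1: max(3, 18, 8) = 18
db1 - cache2 - auth1: max(17, 11) = 17
The minimum achievable maximum is 17.

17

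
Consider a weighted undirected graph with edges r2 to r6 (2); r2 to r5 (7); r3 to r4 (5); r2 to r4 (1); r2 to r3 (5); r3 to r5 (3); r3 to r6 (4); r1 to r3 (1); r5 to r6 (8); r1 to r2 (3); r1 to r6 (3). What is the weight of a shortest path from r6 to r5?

Checking several routes:
r6-r5: 8
r6-r1-r3-r5: 3 + 1 + 3 = 7
r6-r3-r5: 4 + 3 = 7
Shortest: 7.

7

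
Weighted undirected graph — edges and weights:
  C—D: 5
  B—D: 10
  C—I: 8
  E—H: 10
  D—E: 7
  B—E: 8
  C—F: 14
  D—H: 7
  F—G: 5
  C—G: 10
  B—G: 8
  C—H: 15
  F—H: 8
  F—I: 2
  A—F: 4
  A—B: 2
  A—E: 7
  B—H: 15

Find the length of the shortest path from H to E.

10

Some routes from H to E:
H → B → A → E: 15 + 2 + 7 = 24
H → F → A → E: 8 + 4 + 7 = 19
H → D → E: 7 + 7 = 14
H → F → A → B → E: 8 + 4 + 2 + 8 = 22
H → E: 10
H → B → E: 15 + 8 = 23
Best route has total 10.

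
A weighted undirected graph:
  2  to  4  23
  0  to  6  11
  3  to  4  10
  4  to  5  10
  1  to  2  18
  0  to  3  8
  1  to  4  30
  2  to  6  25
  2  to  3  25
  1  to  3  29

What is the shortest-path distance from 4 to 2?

Some routes from 4 to 2:
4-3-1-2: 10 + 29 + 18 = 57
4-3-0-6-2: 10 + 8 + 11 + 25 = 54
4-2: 23
4-1-2: 30 + 18 = 48
4-3-2: 10 + 25 = 35
4-1-3-2: 30 + 29 + 25 = 84
Shortest: 23.

23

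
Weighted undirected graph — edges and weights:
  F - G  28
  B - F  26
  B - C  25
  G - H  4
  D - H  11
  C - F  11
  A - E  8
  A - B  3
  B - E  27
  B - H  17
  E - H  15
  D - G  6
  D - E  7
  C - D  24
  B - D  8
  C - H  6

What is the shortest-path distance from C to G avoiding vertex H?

30

Some routes from C to G avoiding H:
C → B → D → G: 25 + 8 + 6 = 39
C → B → A → E → D → G: 25 + 3 + 8 + 7 + 6 = 49
C → D → G: 24 + 6 = 30
C → F → G: 11 + 28 = 39
The minimum is 30.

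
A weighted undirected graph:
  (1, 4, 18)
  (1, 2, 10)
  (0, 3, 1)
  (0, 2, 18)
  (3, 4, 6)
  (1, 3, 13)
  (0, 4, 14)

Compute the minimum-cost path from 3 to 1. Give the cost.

13

Checking several routes:
3 - 4 - 1: 6 + 18 = 24
3 - 0 - 2 - 1: 1 + 18 + 10 = 29
3 - 1: 13
Best route has total 13.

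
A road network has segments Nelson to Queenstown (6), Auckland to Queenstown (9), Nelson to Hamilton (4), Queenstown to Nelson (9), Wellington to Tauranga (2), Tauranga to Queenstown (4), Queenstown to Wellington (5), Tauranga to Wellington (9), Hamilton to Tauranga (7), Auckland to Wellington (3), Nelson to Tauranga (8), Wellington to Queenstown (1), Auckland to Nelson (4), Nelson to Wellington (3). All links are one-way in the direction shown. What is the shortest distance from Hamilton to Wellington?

Routes from Hamilton to Wellington:
Hamilton -> Tauranga -> Queenstown -> Wellington: 7 + 4 + 5 = 16
Hamilton -> Tauranga -> Wellington: 7 + 9 = 16
Hamilton -> Tauranga -> Queenstown -> Nelson -> Wellington: 7 + 4 + 9 + 3 = 23
The minimum is 16.

16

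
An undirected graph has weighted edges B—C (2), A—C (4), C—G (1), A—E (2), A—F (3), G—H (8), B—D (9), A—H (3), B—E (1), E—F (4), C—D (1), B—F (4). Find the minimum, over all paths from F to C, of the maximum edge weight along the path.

3

Comparing a few candidate routes:
F -> E -> A -> C: max(4, 2, 4) = 4
F -> A -> C: max(3, 4) = 4
F -> B -> E -> A -> C: max(4, 1, 2, 4) = 4
F -> B -> C: max(4, 2) = 4
F -> E -> B -> C: max(4, 1, 2) = 4
F -> A -> E -> B -> C: max(3, 2, 1, 2) = 3
Smallest bottleneck: 3.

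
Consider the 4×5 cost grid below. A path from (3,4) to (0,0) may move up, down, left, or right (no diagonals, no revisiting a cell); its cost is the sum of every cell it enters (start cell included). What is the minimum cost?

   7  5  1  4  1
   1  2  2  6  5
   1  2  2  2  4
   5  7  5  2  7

24

Cheapest: r3c4 r3c3 r2c3 r2c2 r2c1 r2c0 r1c0 r0c0
  7 + 2 + 2 + 2 + 2 + 1 + 1 + 7 = 24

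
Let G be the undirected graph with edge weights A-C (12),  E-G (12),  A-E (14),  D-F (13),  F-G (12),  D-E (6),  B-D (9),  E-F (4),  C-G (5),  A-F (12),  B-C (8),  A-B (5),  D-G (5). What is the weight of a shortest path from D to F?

A few of the D→F routes:
D -> F: 13
D -> E -> F: 6 + 4 = 10
D -> G -> F: 5 + 12 = 17
D -> G -> E -> F: 5 + 12 + 4 = 21
Best route has total 10.

10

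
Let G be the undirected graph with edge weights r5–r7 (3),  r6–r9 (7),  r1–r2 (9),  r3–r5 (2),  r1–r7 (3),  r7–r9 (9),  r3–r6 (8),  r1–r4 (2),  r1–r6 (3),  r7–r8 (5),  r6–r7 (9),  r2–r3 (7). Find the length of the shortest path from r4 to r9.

12

Some routes from r4 to r9:
r4 → r1 → r7 → r9: 2 + 3 + 9 = 14
r4 → r1 → r6 → r9: 2 + 3 + 7 = 12
r4 → r1 → r7 → r6 → r9: 2 + 3 + 9 + 7 = 21
r4 → r1 → r7 → r5 → r3 → r6 → r9: 2 + 3 + 3 + 2 + 8 + 7 = 25
r4 → r1 → r6 → r7 → r9: 2 + 3 + 9 + 9 = 23
The minimum is 12.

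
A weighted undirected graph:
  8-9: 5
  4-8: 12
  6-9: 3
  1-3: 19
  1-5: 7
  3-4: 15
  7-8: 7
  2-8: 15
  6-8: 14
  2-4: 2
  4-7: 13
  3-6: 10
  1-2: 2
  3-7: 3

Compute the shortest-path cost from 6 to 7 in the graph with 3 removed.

Comparing a few candidate routes:
6→9→8→7: 3 + 5 + 7 = 15
6→8→7: 14 + 7 = 21
6→8→4→7: 14 + 12 + 13 = 39
6→9→8→4→7: 3 + 5 + 12 + 13 = 33
6→9→8→2→4→7: 3 + 5 + 15 + 2 + 13 = 38
Shortest: 15.

15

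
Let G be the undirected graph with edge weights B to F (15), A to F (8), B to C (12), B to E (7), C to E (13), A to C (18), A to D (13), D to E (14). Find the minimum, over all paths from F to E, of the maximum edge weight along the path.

Routes from F to E:
F-B-E: max(15, 7) = 15
F-A-D-E: max(8, 13, 14) = 14
F-B-C-A-D-E: max(15, 12, 18, 13, 14) = 18
F-B-C-E: max(15, 12, 13) = 15
F-A-C-B-E: max(8, 18, 12, 7) = 18
F-A-C-E: max(8, 18, 13) = 18
The minimum achievable maximum is 14.

14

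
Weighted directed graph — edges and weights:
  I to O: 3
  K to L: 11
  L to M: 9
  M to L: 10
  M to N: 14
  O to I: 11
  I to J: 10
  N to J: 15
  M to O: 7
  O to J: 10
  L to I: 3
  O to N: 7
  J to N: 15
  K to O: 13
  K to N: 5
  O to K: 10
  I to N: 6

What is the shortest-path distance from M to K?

Routes from M to K:
M - L - I - O - K: 10 + 3 + 3 + 10 = 26
M - O - K: 7 + 10 = 17
The minimum is 17.

17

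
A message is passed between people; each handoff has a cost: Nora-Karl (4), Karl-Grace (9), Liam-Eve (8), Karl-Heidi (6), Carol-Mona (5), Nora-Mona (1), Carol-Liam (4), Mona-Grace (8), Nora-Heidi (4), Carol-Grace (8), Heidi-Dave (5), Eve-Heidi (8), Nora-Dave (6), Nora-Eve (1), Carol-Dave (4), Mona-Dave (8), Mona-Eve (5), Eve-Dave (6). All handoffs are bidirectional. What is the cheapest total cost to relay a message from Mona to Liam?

Comparing a few candidate routes:
Mona → Eve → Liam: 5 + 8 = 13
Mona → Nora → Eve → Liam: 1 + 1 + 8 = 10
Mona → Carol → Liam: 5 + 4 = 9
Shortest: 9.

9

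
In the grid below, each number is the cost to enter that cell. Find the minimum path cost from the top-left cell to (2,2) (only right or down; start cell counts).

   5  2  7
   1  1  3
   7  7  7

17

Cheapest: [0,0] → [1,0] → [1,1] → [1,2] → [2,2]
  5 + 1 + 1 + 3 + 7 = 17
(Top row then right column would cost 24.)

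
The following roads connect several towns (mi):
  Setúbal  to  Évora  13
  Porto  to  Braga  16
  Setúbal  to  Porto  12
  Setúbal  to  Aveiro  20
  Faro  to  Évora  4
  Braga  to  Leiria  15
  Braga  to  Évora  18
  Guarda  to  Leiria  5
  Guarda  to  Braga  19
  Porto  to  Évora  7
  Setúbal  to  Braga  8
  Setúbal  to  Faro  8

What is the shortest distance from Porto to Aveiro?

Some routes from Porto to Aveiro:
Porto -> Braga -> Évora -> Faro -> Setúbal -> Aveiro: 16 + 18 + 4 + 8 + 20 = 66
Porto -> Évora -> Faro -> Setúbal -> Aveiro: 7 + 4 + 8 + 20 = 39
Porto -> Évora -> Setúbal -> Aveiro: 7 + 13 + 20 = 40
Porto -> Évora -> Braga -> Setúbal -> Aveiro: 7 + 18 + 8 + 20 = 53
Porto -> Braga -> Setúbal -> Aveiro: 16 + 8 + 20 = 44
Porto -> Setúbal -> Aveiro: 12 + 20 = 32
The minimum is 32 mi.

32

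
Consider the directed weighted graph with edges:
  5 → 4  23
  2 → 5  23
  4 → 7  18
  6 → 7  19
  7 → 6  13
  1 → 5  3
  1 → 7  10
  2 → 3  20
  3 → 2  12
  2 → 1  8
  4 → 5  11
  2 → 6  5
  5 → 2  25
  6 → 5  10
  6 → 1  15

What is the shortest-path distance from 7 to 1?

28

Paths from 7 to 1:
7-6-5-2-1: 13 + 10 + 25 + 8 = 56
7-6-1: 13 + 15 = 28
Best route has total 28.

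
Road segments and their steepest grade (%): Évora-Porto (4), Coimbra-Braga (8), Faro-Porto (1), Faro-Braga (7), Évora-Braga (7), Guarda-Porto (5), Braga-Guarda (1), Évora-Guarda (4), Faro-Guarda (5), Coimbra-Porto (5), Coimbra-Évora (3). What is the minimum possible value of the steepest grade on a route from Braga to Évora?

Some routes from Braga to Évora:
Braga→Guarda→Faro→Porto→Coimbra→Évora: max(1, 5, 1, 5, 3) = 5
Braga→Guarda→Porto→Évora: max(1, 5, 4) = 5
Braga→Guarda→Évora: max(1, 4) = 4
Braga→Guarda→Porto→Coimbra→Évora: max(1, 5, 5, 3) = 5
Braga→Guarda→Faro→Porto→Évora: max(1, 5, 1, 4) = 5
Smallest bottleneck: 4%.

4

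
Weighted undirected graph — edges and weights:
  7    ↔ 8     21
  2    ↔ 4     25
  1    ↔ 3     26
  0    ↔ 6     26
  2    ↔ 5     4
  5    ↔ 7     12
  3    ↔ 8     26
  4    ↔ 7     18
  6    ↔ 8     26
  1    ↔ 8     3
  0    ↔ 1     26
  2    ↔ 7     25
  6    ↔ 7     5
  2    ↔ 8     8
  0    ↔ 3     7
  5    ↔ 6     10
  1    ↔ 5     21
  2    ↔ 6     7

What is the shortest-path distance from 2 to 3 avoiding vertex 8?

40

A few of the 2→3 routes:
2 → 7 → 6 → 0 → 3: 25 + 5 + 26 + 7 = 63
2 → 5 → 1 → 0 → 3: 4 + 21 + 26 + 7 = 58
2 → 6 → 0 → 3: 7 + 26 + 7 = 40
2 → 5 → 1 → 3: 4 + 21 + 26 = 51
2 → 5 → 6 → 0 → 3: 4 + 10 + 26 + 7 = 47
2 → 5 → 7 → 6 → 0 → 3: 4 + 12 + 5 + 26 + 7 = 54
Best route has total 40.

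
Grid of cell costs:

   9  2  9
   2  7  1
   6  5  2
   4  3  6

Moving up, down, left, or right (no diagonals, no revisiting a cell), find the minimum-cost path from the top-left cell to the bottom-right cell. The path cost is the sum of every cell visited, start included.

Take r0c0 → r0c1 → r1c1 → r1c2 → r2c2 → r3c2 for a total of 9 + 2 + 7 + 1 + 2 + 6 = 27.

27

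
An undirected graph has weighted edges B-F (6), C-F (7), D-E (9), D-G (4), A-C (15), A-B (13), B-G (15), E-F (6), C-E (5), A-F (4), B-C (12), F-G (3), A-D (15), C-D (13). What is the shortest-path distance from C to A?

11

Comparing a few candidate routes:
C-F-A: 7 + 4 = 11
C-E-F-A: 5 + 6 + 4 = 15
C-A: 15
C-B-F-A: 12 + 6 + 4 = 22
Shortest: 11.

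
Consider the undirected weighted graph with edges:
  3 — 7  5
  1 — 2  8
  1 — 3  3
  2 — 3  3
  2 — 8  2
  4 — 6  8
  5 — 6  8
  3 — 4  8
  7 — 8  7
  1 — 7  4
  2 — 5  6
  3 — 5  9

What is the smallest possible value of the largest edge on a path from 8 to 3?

3

A few of the 8→3 routes:
8→2→3: max(2, 3) = 3
8→2→1→3: max(2, 8, 3) = 8
8→7→1→3: max(7, 4, 3) = 7
8→7→3: max(7, 5) = 7
8→2→1→7→3: max(2, 8, 4, 5) = 8
The minimum achievable maximum is 3.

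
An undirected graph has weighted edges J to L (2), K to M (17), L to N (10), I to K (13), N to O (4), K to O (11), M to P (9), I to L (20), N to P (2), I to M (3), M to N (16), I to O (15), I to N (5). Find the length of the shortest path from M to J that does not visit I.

23

Candidate routes:
M → N → L → J: 16 + 10 + 2 = 28
M → K → O → N → L → J: 17 + 11 + 4 + 10 + 2 = 44
M → P → N → L → J: 9 + 2 + 10 + 2 = 23
Best route has total 23.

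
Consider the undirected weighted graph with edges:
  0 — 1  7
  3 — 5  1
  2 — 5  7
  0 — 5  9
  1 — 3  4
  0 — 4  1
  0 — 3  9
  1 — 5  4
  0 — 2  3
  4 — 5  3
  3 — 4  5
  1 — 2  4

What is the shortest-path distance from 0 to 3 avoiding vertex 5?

Routes from 0 to 3 avoiding 5:
0→1→3: 7 + 4 = 11
0→3: 9
0→2→1→3: 3 + 4 + 4 = 11
0→4→3: 1 + 5 = 6
Best route has total 6.

6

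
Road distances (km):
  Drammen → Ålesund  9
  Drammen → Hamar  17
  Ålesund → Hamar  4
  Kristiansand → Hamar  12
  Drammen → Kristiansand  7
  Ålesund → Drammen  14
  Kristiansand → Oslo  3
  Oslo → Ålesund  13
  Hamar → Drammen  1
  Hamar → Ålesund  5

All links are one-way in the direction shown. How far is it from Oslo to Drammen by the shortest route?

18

Paths from Oslo to Drammen:
Oslo -> Ålesund -> Hamar -> Drammen: 13 + 4 + 1 = 18
Oslo -> Ålesund -> Drammen: 13 + 14 = 27
The minimum is 18 km.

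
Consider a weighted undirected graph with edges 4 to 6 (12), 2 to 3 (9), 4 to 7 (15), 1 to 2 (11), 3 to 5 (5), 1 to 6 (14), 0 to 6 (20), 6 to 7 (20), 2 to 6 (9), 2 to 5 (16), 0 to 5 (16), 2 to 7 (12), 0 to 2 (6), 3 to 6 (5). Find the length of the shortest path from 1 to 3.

19

A few of the 1→3 routes:
1 -> 6 -> 3: 14 + 5 = 19
1 -> 2 -> 6 -> 3: 11 + 9 + 5 = 25
1 -> 2 -> 3: 11 + 9 = 20
The minimum is 19.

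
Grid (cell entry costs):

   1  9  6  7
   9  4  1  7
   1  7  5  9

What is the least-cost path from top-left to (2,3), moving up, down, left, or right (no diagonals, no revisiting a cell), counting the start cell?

29

Best path: r0c0 → r0c1 → r1c1 → r1c2 → r2c2 → r2c3
Cost: 1 + 9 + 4 + 1 + 5 + 9 = 29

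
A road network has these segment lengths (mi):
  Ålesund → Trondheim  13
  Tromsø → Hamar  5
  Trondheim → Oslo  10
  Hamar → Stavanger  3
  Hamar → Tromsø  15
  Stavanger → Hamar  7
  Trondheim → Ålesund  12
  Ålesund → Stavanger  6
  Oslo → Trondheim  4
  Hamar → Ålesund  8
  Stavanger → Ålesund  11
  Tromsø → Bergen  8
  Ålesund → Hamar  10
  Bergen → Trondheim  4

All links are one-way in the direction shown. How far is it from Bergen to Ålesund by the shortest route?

Paths from Bergen to Ålesund:
Bergen - Trondheim - Ålesund: 4 + 12 = 16
The minimum is 16 mi.

16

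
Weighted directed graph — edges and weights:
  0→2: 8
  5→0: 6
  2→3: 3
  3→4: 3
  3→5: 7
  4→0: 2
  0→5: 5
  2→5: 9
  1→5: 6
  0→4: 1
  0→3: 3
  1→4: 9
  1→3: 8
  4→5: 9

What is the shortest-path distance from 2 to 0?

Routes from 2 to 0:
2-3-4-5-0: 3 + 3 + 9 + 6 = 21
2-3-5-0: 3 + 7 + 6 = 16
2-5-0: 9 + 6 = 15
2-3-4-0: 3 + 3 + 2 = 8
Best route has total 8.

8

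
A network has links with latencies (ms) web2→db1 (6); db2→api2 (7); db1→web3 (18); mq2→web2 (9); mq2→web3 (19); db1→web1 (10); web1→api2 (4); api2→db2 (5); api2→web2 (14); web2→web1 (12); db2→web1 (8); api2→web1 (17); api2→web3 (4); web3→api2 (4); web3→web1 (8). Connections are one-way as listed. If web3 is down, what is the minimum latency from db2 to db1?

Routes from db2 to db1 avoiding web3:
db2 -> api2 -> web2 -> db1: 7 + 14 + 6 = 27
db2 -> web1 -> api2 -> web2 -> db1: 8 + 4 + 14 + 6 = 32
The minimum is 27 ms.

27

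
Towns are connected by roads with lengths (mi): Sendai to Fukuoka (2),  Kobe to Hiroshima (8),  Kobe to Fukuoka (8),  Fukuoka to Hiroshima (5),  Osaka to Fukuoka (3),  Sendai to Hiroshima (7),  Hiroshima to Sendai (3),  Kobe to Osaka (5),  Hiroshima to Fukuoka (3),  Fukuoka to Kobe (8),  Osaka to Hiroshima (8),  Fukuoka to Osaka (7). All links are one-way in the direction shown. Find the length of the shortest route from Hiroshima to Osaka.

10

Candidate routes:
Hiroshima → Fukuoka → Osaka: 3 + 7 = 10
Hiroshima → Sendai → Fukuoka → Osaka: 3 + 2 + 7 = 12
Hiroshima → Fukuoka → Kobe → Osaka: 3 + 8 + 5 = 16
Hiroshima → Sendai → Fukuoka → Kobe → Osaka: 3 + 2 + 8 + 5 = 18
The minimum is 10 mi.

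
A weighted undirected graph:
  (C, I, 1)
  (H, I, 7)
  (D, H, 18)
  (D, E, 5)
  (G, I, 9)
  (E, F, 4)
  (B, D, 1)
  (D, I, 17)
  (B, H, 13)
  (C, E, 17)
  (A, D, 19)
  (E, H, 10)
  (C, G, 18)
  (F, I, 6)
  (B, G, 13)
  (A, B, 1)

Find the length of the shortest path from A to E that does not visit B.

A few of the A→E routes:
A - D - H - E: 19 + 18 + 10 = 47
A - D - I - H - E: 19 + 17 + 7 + 10 = 53
A - D - E: 19 + 5 = 24
A - D - I - F - E: 19 + 17 + 6 + 4 = 46
The minimum is 24.

24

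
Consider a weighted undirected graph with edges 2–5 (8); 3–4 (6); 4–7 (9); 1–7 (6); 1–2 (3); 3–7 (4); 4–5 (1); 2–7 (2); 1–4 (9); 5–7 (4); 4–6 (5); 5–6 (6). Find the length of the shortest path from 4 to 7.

Some routes from 4 to 7:
4 -> 7: 9
4 -> 5 -> 2 -> 7: 1 + 8 + 2 = 11
4 -> 5 -> 7: 1 + 4 = 5
4 -> 3 -> 7: 6 + 4 = 10
Shortest: 5.

5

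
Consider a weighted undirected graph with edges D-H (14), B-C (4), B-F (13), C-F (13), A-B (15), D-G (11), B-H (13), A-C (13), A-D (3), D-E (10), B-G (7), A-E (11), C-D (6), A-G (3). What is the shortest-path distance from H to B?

13

Some routes from H to B:
H - D - C - B: 14 + 6 + 4 = 24
H - B: 13
H - D - A - B: 14 + 3 + 15 = 32
H - D - G - B: 14 + 11 + 7 = 32
H - D - A - G - B: 14 + 3 + 3 + 7 = 27
H - D - A - C - B: 14 + 3 + 13 + 4 = 34
Shortest: 13.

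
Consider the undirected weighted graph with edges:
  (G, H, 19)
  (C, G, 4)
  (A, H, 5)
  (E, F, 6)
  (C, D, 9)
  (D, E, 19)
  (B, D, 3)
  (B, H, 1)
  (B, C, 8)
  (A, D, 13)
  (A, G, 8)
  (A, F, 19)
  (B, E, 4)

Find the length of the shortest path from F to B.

10

Some routes from F to B:
F-E-D-B: 6 + 19 + 3 = 28
F-A-H-B: 19 + 5 + 1 = 25
F-A-D-B: 19 + 13 + 3 = 35
F-E-B: 6 + 4 = 10
Best route has total 10.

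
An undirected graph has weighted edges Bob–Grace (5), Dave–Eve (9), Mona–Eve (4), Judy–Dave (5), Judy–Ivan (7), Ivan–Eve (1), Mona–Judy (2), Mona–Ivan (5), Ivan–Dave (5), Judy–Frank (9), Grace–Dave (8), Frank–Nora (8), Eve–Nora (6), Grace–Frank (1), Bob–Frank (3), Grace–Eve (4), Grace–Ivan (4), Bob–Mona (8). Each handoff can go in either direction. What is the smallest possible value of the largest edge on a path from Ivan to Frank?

Comparing a few candidate routes:
Ivan-Eve-Grace-Bob-Frank: max(1, 4, 5, 3) = 5
Ivan-Dave-Judy-Mona-Eve-Grace-Bob-Frank: max(5, 5, 2, 4, 4, 5, 3) = 5
Ivan-Grace-Bob-Frank: max(4, 5, 3) = 5
Ivan-Eve-Grace-Frank: max(1, 4, 1) = 4
Ivan-Dave-Judy-Mona-Eve-Grace-Frank: max(5, 5, 2, 4, 4, 1) = 5
Ivan-Grace-Frank: max(4, 1) = 4
The minimum achievable maximum is 4.

4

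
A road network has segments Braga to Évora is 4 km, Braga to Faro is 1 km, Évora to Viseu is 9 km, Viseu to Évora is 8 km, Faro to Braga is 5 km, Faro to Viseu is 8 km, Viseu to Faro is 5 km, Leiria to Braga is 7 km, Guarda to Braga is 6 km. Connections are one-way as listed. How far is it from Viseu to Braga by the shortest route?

10

Paths from Viseu to Braga:
Viseu - Faro - Braga: 5 + 5 = 10
Best route has total 10 km.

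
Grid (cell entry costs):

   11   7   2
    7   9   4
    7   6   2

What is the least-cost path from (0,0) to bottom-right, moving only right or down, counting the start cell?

Cheapest: [0,0] -> [0,1] -> [0,2] -> [1,2] -> [2,2]
  11 + 7 + 2 + 4 + 2 = 26

26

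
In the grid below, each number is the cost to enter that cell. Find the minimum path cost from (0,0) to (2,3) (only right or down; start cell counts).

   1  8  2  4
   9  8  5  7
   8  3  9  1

23

Cheapest: r0c0 -> r0c1 -> r0c2 -> r0c3 -> r1c3 -> r2c3
  1 + 8 + 2 + 4 + 7 + 1 = 23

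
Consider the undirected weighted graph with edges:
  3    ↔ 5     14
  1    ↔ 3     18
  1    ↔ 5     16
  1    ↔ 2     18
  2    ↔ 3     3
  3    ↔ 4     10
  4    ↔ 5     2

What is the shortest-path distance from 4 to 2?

Some routes from 4 to 2:
4 → 5 → 3 → 2: 2 + 14 + 3 = 19
4 → 5 → 1 → 3 → 2: 2 + 16 + 18 + 3 = 39
4 → 3 → 2: 10 + 3 = 13
4 → 3 → 1 → 2: 10 + 18 + 18 = 46
4 → 5 → 1 → 2: 2 + 16 + 18 = 36
The minimum is 13.

13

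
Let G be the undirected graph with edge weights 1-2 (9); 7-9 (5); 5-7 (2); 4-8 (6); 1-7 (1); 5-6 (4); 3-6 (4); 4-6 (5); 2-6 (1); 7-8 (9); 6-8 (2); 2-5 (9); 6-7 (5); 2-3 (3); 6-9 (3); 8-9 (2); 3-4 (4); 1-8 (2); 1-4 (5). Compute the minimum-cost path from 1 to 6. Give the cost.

4

Comparing a few candidate routes:
1→8→6: 2 + 2 = 4
1→7→5→6: 1 + 2 + 4 = 7
1→7→6: 1 + 5 = 6
Best route has total 4.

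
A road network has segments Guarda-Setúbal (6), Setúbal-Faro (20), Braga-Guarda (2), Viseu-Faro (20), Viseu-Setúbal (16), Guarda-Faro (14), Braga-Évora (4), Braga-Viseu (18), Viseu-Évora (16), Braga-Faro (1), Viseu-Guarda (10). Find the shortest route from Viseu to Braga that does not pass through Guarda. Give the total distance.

Candidate routes:
Viseu → Faro → Braga: 20 + 1 = 21
Viseu → Évora → Braga: 16 + 4 = 20
Viseu → Braga: 18
Viseu → Setúbal → Faro → Braga: 16 + 20 + 1 = 37
Shortest: 18 mi.

18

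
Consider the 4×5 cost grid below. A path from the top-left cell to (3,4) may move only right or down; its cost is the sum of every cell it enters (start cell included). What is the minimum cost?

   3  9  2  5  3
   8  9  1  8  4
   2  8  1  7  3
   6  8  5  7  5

Take (0,0) → (0,1) → (0,2) → (1,2) → (2,2) → (2,3) → (2,4) → (3,4) for a total of 3 + 9 + 2 + 1 + 1 + 7 + 3 + 5 = 31.

31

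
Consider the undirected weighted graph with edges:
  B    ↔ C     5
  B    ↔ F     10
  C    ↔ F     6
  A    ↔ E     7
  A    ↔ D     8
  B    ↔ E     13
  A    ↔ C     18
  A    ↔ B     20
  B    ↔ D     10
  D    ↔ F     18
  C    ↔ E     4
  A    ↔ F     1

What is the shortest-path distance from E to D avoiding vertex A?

A few of the E→D routes:
E - B - D: 13 + 10 = 23
E - C - B - F - D: 4 + 5 + 10 + 18 = 37
E - C - F - B - D: 4 + 6 + 10 + 10 = 30
E - C - B - D: 4 + 5 + 10 = 19
E - C - F - D: 4 + 6 + 18 = 28
Shortest: 19.

19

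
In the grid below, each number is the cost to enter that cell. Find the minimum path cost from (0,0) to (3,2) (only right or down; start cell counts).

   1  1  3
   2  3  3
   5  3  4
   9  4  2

Take (0,0) → (0,1) → (0,2) → (1,2) → (2,2) → (3,2) for a total of 1 + 1 + 3 + 3 + 4 + 2 = 14.

14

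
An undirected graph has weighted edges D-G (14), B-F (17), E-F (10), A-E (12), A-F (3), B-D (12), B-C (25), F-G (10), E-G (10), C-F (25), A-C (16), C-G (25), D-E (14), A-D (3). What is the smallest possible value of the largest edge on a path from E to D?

Some routes from E to D:
E - A - D: max(12, 3) = 12
E - G - F - A - D: max(10, 10, 3, 3) = 10
E - D: max(14) = 14
E - F - A - D: max(10, 3, 3) = 10
Smallest bottleneck: 10.

10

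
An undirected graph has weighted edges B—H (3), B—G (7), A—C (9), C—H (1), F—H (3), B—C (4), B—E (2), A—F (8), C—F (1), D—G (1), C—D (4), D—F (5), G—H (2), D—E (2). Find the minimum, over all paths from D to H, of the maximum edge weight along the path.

2

Checking several routes:
D - E - B - C - H: max(2, 2, 4, 1) = 4
D - E - B - C - F - H: max(2, 2, 4, 1, 3) = 4
D - E - B - H: max(2, 2, 3) = 3
D - G - H: max(1, 2) = 2
D - C - B - H: max(4, 4, 3) = 4
Best route has worst link 2.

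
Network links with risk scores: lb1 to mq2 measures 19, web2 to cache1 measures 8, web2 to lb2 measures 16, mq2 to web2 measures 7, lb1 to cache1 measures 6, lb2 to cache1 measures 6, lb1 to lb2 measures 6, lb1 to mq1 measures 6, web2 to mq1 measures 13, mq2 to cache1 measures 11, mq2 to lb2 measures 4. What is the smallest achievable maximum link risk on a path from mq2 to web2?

Checking several routes:
mq2-lb2-cache1-web2: max(4, 6, 8) = 8
mq2-web2: max(7) = 7
mq2-lb2-lb1-cache1-web2: max(4, 6, 6, 8) = 8
mq2-cache1-web2: max(11, 8) = 11
mq2-cache1-lb2-lb1-mq1-web2: max(11, 6, 6, 6, 13) = 13
Best route has worst link 7.

7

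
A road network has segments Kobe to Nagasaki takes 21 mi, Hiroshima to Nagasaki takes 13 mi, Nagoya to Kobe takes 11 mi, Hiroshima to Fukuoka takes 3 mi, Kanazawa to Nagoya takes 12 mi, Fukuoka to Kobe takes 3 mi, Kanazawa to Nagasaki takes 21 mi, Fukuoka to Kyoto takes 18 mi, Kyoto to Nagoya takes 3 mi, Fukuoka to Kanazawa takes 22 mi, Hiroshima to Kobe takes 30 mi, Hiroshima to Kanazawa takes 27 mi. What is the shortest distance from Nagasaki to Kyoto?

33

Checking several routes:
Nagasaki-Kobe-Fukuoka-Kyoto: 21 + 3 + 18 = 42
Nagasaki-Hiroshima-Fukuoka-Kanazawa-Nagoya-Kyoto: 13 + 3 + 22 + 12 + 3 = 53
Nagasaki-Hiroshima-Fukuoka-Kyoto: 13 + 3 + 18 = 34
Nagasaki-Kanazawa-Nagoya-Kyoto: 21 + 12 + 3 = 36
Nagasaki-Kobe-Nagoya-Kyoto: 21 + 11 + 3 = 35
Nagasaki-Hiroshima-Fukuoka-Kobe-Nagoya-Kyoto: 13 + 3 + 3 + 11 + 3 = 33
Best route has total 33 mi.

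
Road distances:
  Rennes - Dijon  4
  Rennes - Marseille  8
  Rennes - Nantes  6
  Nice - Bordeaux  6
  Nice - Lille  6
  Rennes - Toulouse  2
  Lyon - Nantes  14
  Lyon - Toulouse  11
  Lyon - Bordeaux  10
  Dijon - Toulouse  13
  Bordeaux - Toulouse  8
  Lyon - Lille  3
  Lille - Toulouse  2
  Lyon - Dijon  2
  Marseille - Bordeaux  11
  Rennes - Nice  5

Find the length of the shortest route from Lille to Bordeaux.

10

Comparing a few candidate routes:
Lille -> Toulouse -> Bordeaux: 2 + 8 = 10
Lille -> Nice -> Bordeaux: 6 + 6 = 12
Lille -> Toulouse -> Rennes -> Nice -> Bordeaux: 2 + 2 + 5 + 6 = 15
Lille -> Lyon -> Bordeaux: 3 + 10 = 13
The minimum is 10.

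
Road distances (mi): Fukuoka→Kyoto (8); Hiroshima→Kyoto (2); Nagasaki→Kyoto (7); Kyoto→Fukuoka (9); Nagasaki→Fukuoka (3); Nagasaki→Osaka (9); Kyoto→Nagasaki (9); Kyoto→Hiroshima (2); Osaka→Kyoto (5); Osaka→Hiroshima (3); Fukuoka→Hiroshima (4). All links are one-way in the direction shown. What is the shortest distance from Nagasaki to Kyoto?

7

A few of the Nagasaki→Kyoto routes:
Nagasaki-Fukuoka-Kyoto: 3 + 8 = 11
Nagasaki-Fukuoka-Hiroshima-Kyoto: 3 + 4 + 2 = 9
Nagasaki-Kyoto: 7
Shortest: 7 mi.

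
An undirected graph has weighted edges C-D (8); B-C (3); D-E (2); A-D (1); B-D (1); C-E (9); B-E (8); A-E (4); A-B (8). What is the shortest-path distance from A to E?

3

A few of the A→E routes:
A-E: 4
A-D-B-E: 1 + 1 + 8 = 10
A-D-E: 1 + 2 = 3
Shortest: 3.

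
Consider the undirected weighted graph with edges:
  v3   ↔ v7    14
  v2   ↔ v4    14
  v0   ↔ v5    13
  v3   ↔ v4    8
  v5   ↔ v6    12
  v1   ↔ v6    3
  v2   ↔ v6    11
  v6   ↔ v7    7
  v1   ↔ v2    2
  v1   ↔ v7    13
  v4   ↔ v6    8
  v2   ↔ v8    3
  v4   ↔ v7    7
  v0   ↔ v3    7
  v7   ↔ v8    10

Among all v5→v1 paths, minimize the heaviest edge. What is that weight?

12

Some routes from v5 to v1:
v5 → v6 → v7 → v8 → v2 → v1: max(12, 7, 10, 3, 2) = 12
v5 → v0 → v3 → v4 → v6 → v2 → v8 → v7 → v1: max(13, 7, 8, 8, 11, 3, 10, 13) = 13
v5 → v6 → v4 → v7 → v8 → v2 → v1: max(12, 8, 7, 10, 3, 2) = 12
v5 → v0 → v3 → v4 → v6 → v2 → v1: max(13, 7, 8, 8, 11, 2) = 13
v5 → v6 → v2 → v1: max(12, 11, 2) = 12
v5 → v6 → v1: max(12, 3) = 12
The minimum achievable maximum is 12.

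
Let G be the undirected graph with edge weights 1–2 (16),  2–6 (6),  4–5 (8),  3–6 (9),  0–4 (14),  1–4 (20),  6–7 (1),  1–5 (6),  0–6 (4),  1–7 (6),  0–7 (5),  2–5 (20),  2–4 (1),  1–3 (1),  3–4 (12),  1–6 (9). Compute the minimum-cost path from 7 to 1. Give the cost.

6

Comparing a few candidate routes:
7→6→3→1: 1 + 9 + 1 = 11
7→1: 6
7→0→6→1: 5 + 4 + 9 = 18
7→0→6→3→1: 5 + 4 + 9 + 1 = 19
7→6→1: 1 + 9 = 10
Best route has total 6.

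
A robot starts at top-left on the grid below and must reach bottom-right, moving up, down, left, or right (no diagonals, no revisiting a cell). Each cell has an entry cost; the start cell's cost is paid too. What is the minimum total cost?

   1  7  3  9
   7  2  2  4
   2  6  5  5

21

Path (0,0)→(0,1)→(1,1)→(1,2)→(1,3)→(2,3): 1 + 7 + 2 + 2 + 4 + 5 = 21.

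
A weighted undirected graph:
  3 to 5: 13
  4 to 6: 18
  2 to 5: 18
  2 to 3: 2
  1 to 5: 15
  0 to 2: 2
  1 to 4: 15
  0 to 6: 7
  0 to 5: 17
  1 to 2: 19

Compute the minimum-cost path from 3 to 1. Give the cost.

Checking several routes:
3 - 2 - 0 - 6 - 4 - 1: 2 + 2 + 7 + 18 + 15 = 44
3 - 2 - 1: 2 + 19 = 21
3 - 5 - 2 - 1: 13 + 18 + 19 = 50
3 - 2 - 0 - 5 - 1: 2 + 2 + 17 + 15 = 36
3 - 2 - 5 - 1: 2 + 18 + 15 = 35
3 - 5 - 1: 13 + 15 = 28
Best route has total 21.

21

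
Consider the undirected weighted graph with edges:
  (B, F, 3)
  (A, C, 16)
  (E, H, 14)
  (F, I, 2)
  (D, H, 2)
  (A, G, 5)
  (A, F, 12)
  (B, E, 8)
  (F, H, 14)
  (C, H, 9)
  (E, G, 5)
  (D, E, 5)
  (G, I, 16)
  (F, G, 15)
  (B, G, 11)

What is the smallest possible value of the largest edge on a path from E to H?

Some routes from E to H:
E - B - F - H: max(8, 3, 14) = 14
E - D - H: max(5, 2) = 5
E - H: max(14) = 14
E - B - G - A - F - H: max(8, 11, 5, 12, 14) = 14
The minimum achievable maximum is 5.

5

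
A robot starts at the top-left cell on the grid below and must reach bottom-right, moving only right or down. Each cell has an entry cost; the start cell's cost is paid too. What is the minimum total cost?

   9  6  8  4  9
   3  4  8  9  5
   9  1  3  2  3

Cheapest: r0c0 -> r1c0 -> r1c1 -> r2c1 -> r2c2 -> r2c3 -> r2c4
  9 + 3 + 4 + 1 + 3 + 2 + 3 = 25

25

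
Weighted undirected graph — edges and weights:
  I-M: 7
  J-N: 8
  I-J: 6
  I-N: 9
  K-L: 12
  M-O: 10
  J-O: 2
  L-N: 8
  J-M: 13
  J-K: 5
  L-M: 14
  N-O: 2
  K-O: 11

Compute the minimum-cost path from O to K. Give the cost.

A few of the O→K routes:
O → N → I → J → K: 2 + 9 + 6 + 5 = 22
O → J → K: 2 + 5 = 7
O → K: 11
O → N → L → K: 2 + 8 + 12 = 22
O → N → J → K: 2 + 8 + 5 = 15
O → M → J → K: 10 + 13 + 5 = 28
Shortest: 7.

7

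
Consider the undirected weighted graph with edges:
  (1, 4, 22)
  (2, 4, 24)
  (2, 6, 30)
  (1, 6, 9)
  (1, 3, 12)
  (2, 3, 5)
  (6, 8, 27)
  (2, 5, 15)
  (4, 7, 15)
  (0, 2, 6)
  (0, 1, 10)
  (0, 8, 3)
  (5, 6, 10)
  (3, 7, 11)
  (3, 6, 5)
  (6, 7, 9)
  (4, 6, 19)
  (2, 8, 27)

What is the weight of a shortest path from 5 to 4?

29

Comparing a few candidate routes:
5→6→7→4: 10 + 9 + 15 = 34
5→2→4: 15 + 24 = 39
5→6→4: 10 + 19 = 29
Shortest: 29.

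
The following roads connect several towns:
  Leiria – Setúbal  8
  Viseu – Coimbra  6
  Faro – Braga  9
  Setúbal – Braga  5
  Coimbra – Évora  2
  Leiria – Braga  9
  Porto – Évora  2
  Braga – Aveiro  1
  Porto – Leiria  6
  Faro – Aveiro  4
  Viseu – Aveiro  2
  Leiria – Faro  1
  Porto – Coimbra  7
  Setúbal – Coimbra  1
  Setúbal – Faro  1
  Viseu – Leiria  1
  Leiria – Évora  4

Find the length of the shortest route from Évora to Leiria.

4

Some routes from Évora to Leiria:
Évora-Coimbra-Setúbal-Leiria: 2 + 1 + 8 = 11
Évora-Leiria: 4
Évora-Coimbra-Setúbal-Faro-Aveiro-Viseu-Leiria: 2 + 1 + 1 + 4 + 2 + 1 = 11
Évora-Coimbra-Setúbal-Faro-Leiria: 2 + 1 + 1 + 1 = 5
Évora-Coimbra-Viseu-Leiria: 2 + 6 + 1 = 9
Évora-Porto-Leiria: 2 + 6 = 8
Best route has total 4.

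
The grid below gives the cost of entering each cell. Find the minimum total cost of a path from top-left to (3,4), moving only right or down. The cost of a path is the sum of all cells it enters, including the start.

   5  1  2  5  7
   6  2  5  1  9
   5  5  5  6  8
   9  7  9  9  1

Take (0,0) -> (0,1) -> (0,2) -> (0,3) -> (1,3) -> (2,3) -> (2,4) -> (3,4) for a total of 5 + 1 + 2 + 5 + 1 + 6 + 8 + 1 = 29.
For comparison, the top-then-right route costs 38.

29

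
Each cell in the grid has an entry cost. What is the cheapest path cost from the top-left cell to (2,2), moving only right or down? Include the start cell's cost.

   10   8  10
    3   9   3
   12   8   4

Cheapest: r0c0 r1c0 r1c1 r1c2 r2c2
  10 + 3 + 9 + 3 + 4 = 29
(Top row then right column would cost 35.)

29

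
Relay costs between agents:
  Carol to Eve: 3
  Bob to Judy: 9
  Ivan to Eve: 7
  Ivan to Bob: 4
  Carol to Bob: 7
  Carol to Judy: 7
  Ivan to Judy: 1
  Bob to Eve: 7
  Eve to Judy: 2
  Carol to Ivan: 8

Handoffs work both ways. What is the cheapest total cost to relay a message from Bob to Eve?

A few of the Bob→Eve routes:
Bob -> Ivan -> Judy -> Carol -> Eve: 4 + 1 + 7 + 3 = 15
Bob -> Ivan -> Judy -> Eve: 4 + 1 + 2 = 7
Bob -> Ivan -> Eve: 4 + 7 = 11
Bob -> Eve: 7
Bob -> Carol -> Eve: 7 + 3 = 10
Bob -> Judy -> Eve: 9 + 2 = 11
Best route has total 7.

7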